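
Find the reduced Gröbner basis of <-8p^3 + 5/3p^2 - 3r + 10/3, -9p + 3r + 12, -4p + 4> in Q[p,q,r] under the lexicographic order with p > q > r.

Buchberger's algorithm terminates because the ascending chain of leading-term ideals stabilizes.

f_1 = -8p^3 + 5/3p^2 - 3r + 10/3, LT = p^3.
f_2 = -9p + 3r + 12, LT = p.
f_3 = -4p + 4, LT = p.

S(f_1,f_2): lcm = p^3. S = 1/3p^2r + 9/8p^2 + 3/8r - 5/12.
  leading term p^2r: subtract (-1/27pr)·f_2 from 1/3p^2r + 9/8p^2 + 3/8r - 5/12 → 9/8p^2 + 1/9pr^2 + 4/9pr + 3/8r - 5/12
  leading term p^2: subtract (-1/8p)·f_2 from 9/8p^2 + 1/9pr^2 + 4/9pr + 3/8r - 5/12 → 1/9pr^2 + 59/72pr + 3/2p + 3/8r - 5/12
  leading term pr^2: subtract (-1/81r^2)·f_2 from 1/9pr^2 + 59/72pr + 3/2p + 3/8r - 5/12 → 59/72pr + 3/2p + 1/27r^3 + 4/27r^2 + 3/8r - 5/12
  leading term pr: subtract (-59/648r)·f_2 from 59/72pr + 3/2p + 1/27r^3 + 4/27r^2 + 3/8r - 5/12 → 3/2p + 1/27r^3 + 91/216r^2 + 317/216r - 5/12
  leading term p: subtract (-1/6)·f_2 from 3/2p + 1/27r^3 + 91/216r^2 + 317/216r - 5/12 → 1/27r^3 + 91/216r^2 + 425/216r + 19/12
  leading term r^3: no divisor's leading term divides it; move 1/27r^3 to the remainder.
  leading term r^2: no divisor's leading term divides it; move 91/216r^2 to the remainder.
  leading term r: no divisor's leading term divides it; move 425/216r to the remainder.
  leading term 1: no divisor's leading term divides it; move 19/12 to the remainder.
  remainder 1/27r^3 + 91/216r^2 + 425/216r + 19/12 ≠ 0; add g_4 = 1/27r^3 + 91/216r^2 + 425/216r + 19/12 to the basis.

S(f_1,f_3): lcm = p^3. S = 19/24p^2 + 3/8r - 5/12.
  leading term p^2: subtract (-19/216p)·f_2 from 19/24p^2 + 3/8r - 5/12 → 19/72pr + 19/18p + 3/8r - 5/12
  leading term pr: subtract (-19/648r)·f_2 from 19/72pr + 19/18p + 3/8r - 5/12 → 19/18p + 19/216r^2 + 157/216r - 5/12
  leading term p: subtract (-19/162)·f_2 from 19/18p + 19/216r^2 + 157/216r - 5/12 → 19/216r^2 + 233/216r + 107/108
  leading term r^2: no divisor's leading term divides it; move 19/216r^2 to the remainder.
  leading term r: no divisor's leading term divides it; move 233/216r to the remainder.
  leading term 1: no divisor's leading term divides it; move 107/108 to the remainder.
  remainder 19/216r^2 + 233/216r + 107/108 ≠ 0; add g_5 = 19/216r^2 + 233/216r + 107/108 to the basis.

S(f_2,f_3): lcm = p. S = -1/3r - 1/3.
  leading term r: no divisor's leading term divides it; move -1/3r to the remainder.
  leading term 1: no divisor's leading term divides it; move -1/3 to the remainder.
  remainder -1/3r - 1/3 ≠ 0; add g_6 = -1/3r - 1/3 to the basis.

S(f_1,g_4): leading monomials are coprime, so the S-polynomial reduces to 0 (Buchberger's first criterion).
S(f_2,g_4): leading monomials are coprime, so the S-polynomial reduces to 0 (Buchberger's first criterion).
S(f_3,g_4): leading monomials are coprime, so the S-polynomial reduces to 0 (Buchberger's first criterion).
S(f_1,g_5): leading monomials are coprime, so the S-polynomial reduces to 0 (Buchberger's first criterion).
S(f_2,g_5): leading monomials are coprime, so the S-polynomial reduces to 0 (Buchberger's first criterion).
S(f_3,g_5): leading monomials are coprime, so the S-polynomial reduces to 0 (Buchberger's first criterion).
S(g_4,g_5): lcm = r^3. S = -135/152r^2 + 6363/152r + 171/4.
  leading term r^2: subtract (-3645/361)·g_5 from -135/152r^2 + 6363/152r + 171/4 → 19044/361r + 19044/361
  leading term r: subtract (-57132/361)·g_6 from 19044/361r + 19044/361 → 0
  remainder 0.

S(f_1,g_6): leading monomials are coprime, so the S-polynomial reduces to 0 (Buchberger's first criterion).
S(f_2,g_6): leading monomials are coprime, so the S-polynomial reduces to 0 (Buchberger's first criterion).
S(f_3,g_6): leading monomials are coprime, so the S-polynomial reduces to 0 (Buchberger's first criterion).
S(g_4,g_6): lcm = r^3. S = 83/8r^2 + 425/8r + 171/4.
  leading term r^2: subtract (2241/19)·g_5 from 83/8r^2 + 425/8r + 171/4 → -1408/19r - 1408/19
  leading term r: subtract (4224/19)·g_6 from -1408/19r - 1408/19 → 0
  remainder 0.

S(g_5,g_6): lcm = r^2. S = 214/19r + 214/19.
  leading term r: subtract (-642/19)·g_6 from 214/19r + 214/19 → 0
  remainder 0.

Every S-polynomial of the final basis reduces to 0, so we have a Gröbner basis.
Inter-reduce: drop elements whose leading term is divisible by another's, tail-reduce, and make monic.

G = {p - 1, r + 1}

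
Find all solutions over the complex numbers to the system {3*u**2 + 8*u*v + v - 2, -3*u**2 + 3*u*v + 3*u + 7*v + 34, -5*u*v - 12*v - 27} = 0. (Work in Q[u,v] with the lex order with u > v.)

Compute a lex Gröbner basis by Buchberger's algorithm.
f_1 = 3*u**2 + 8*u*v + v - 2, LT = u**2.
f_2 = -3*u**2 + 3*u*v + 3*u + 7*v + 34, LT = u**2.
f_3 = -5*u*v - 12*v - 27, LT = u*v.

S(f_1,f_2): lcm = u**2. S = 11/3*u*v + u + 8/3*v + 32/3.
  leading term u*v: subtract (-11/15)·f_3 from 11/3*u*v + u + 8/3*v + 32/3 → u - 92/15*v - 137/15
  leading term u: no divisor's leading term divides it; move u to the remainder.
  leading term v: no divisor's leading term divides it; move -92/15*v to the remainder.
  leading term 1: no divisor's leading term divides it; move -137/15 to the remainder.
  remainder u - 92/15*v - 137/15 ≠ 0; add h_4 = u - 92/15*v - 137/15 to the basis.

S(f_1,f_3): lcm = u**2*v. S = 8/3*u*v**2 - 12/5*u*v - 27/5*u + 1/3*v**2 - 2/3*v.
  leading term u*v**2: subtract (-8/15*v)·f_3 from 8/3*u*v**2 - 12/5*u*v - 27/5*u + 1/3*v**2 - 2/3*v → -12/5*u*v - 27/5*u - 91/15*v**2 - 226/15*v
  leading term u*v: subtract (12/25)·f_3 from -12/5*u*v - 27/5*u - 91/15*v**2 - 226/15*v → -27/5*u - 91/15*v**2 - 698/75*v + 324/25
  leading term u: subtract (-27/5)·h_4 from -27/5*u - 91/15*v**2 - 698/75*v + 324/25 → -91/15*v**2 - 3182/75*v - 909/25
  leading term v**2: no divisor's leading term divides it; move -91/15*v**2 to the remainder.
  leading term v: no divisor's leading term divides it; move -3182/75*v to the remainder.
  leading term 1: no divisor's leading term divides it; move -909/25 to the remainder.
  remainder -91/15*v**2 - 3182/75*v - 909/25 ≠ 0; add h_5 = -91/15*v**2 - 3182/75*v - 909/25 to the basis.

S(f_2,f_3): lcm = u**2*v. S = -u*v**2 - 17/5*u*v - 27/5*u - 7/3*v**2 - 34/3*v.
  leading term u*v**2: subtract (1/5*v)·f_3 from -u*v**2 - 17/5*u*v - 27/5*u - 7/3*v**2 - 34/3*v → -17/5*u*v - 27/5*u + 1/15*v**2 - 89/15*v
  leading term u*v: subtract (17/25)·f_3 from -17/5*u*v - 27/5*u + 1/15*v**2 - 89/15*v → -27/5*u + 1/15*v**2 + 167/75*v + 459/25
  leading term u: subtract (-27/5)·h_4 from -27/5*u + 1/15*v**2 + 167/75*v + 459/25 → 1/15*v**2 - 2317/75*v - 774/25
  leading term v**2: subtract (-1/91)·h_5 from 1/15*v**2 - 2317/75*v - 774/25 → -71343/2275*v - 71343/2275
  leading term v: no divisor's leading term divides it; move -71343/2275*v to the remainder.
  leading term 1: no divisor's leading term divides it; move -71343/2275 to the remainder.
  remainder -71343/2275*v - 71343/2275 ≠ 0; add h_6 = -71343/2275*v - 71343/2275 to the basis.

The other S-polynomials (S(f_1,h_4), S(f_2,h_4), S(f_3,h_4), S(f_1,h_5), S(f_2,h_5), S(f_3,h_5), S(h_4,h_5), S(f_1,h_6), S(f_2,h_6), S(f_3,h_6), S(h_4,h_6), S(h_5,h_6)) all reduce to 0 modulo the current basis, so we have a Gröbner basis.
Inter-reduce: drop elements whose leading term is divisible by another's, tail-reduce, and make monic.
Reduced Gröbner basis: {u - 3, v + 1}.

Since the basis is lex-ordered, v + 1 is univariate in v. Its roots are {-1}. Back-substituting each root into the other basis elements fixes the other coordinates.
  v = -1: the earlier basis element becomes u - 3 = 0, giving u = 3 — point (3, -1).
Substituting each solution back into the original system confirms all equations vanish.

{(3, -1)}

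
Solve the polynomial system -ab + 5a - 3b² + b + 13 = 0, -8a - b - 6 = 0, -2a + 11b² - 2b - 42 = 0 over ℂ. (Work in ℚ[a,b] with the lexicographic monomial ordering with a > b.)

{(-1, 2)}

Compute a lex Gröbner basis by Buchberger's algorithm.
f_1 = -ab + 5a - 3b² + b + 13, LT = ab.
f_2 = -8a - b - 6, LT = a.
f_3 = -2a + 11b² - 2b - 42, LT = a.

S(f_1,f_2): lcm = ab. S = -5a + 23/8b² - 7/4b - 13.
  leading term a: subtract (⅝)·f_2 from -5a + 23/8b² - 7/4b - 13 → 23/8b² - 9/8b - 37/4
  leading term b²: no divisor's leading term divides it; move 23/8b² to the remainder.
  leading term b: no divisor's leading term divides it; move -9/8b to the remainder.
  leading term 1: no divisor's leading term divides it; move -37/4 to the remainder.
  remainder 23/8b² - 9/8b - 37/4 ≠ 0; add h_4 = 23/8b² - 9/8b - 37/4 to the basis.

S(f_1,f_3): lcm = ab. S = -5a + 11/2b³ + 2b² - 22b - 13.
  leading term a: subtract (⅝)·f_2 from -5a + 11/2b³ + 2b² - 22b - 13 → 11/2b³ + 2b² - 171/8b - 37/4
  leading term b³: subtract (44/23b)·h_4 from 11/2b³ + 2b² - 171/8b - 37/4 → 191/46b² - 677/184b - 37/4
  leading term b²: subtract (764/529)·h_4 from 191/46b² - 677/184b - 37/4 → -8695/4232b + 8695/2116
  leading term b: no divisor's leading term divides it; move -8695/4232b to the remainder.
  leading term 1: no divisor's leading term divides it; move 8695/2116 to the remainder.
  remainder -8695/4232b + 8695/2116 ≠ 0; add h_5 = -8695/4232b + 8695/2116 to the basis.

The other S-polynomials (S(f_2,f_3), S(f_1,h_4), S(f_2,h_4), S(f_3,h_4), S(f_1,h_5), S(f_2,h_5), S(f_3,h_5), S(h_4,h_5)) all reduce to 0 modulo the current basis, so we have a Gröbner basis.
Inter-reduce: drop elements whose leading term is divisible by another's, tail-reduce, and make monic.
Reduced Gröbner basis: {a + 1, b - 2}.

Since the basis is lex-ordered, b - 2 is univariate in b. Its roots are {2}. Back-substituting each root into the other basis elements fixes the other coordinates.
  b = 2: the earlier basis element becomes a + 1 = 0, giving a = -1 — point (-1, 2).
Each listed point satisfies every original equation (direct substitution).
Zero-dimensionality of the ideal guarantees finitely many solutions over ℂ.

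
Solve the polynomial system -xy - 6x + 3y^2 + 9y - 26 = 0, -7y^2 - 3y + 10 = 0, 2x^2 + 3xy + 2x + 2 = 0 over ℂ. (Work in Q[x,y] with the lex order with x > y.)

{(-2, 1)}

Compute a lex Gröbner basis by Buchberger's algorithm.
f_1 = -xy - 6x + 3y^2 + 9y - 26, LT = xy.
f_2 = -7y^2 - 3y + 10, LT = y^2.
f_3 = 2x^2 + 3xy + 2x + 2, LT = x^2.

S(f_1,f_2): lcm = xy^2. S = 39/7xy + 10/7x - 3y^3 - 9y^2 + 26y.
  leading term xy: subtract (-39/7)·f_1 from 39/7xy + 10/7x - 3y^3 - 9y^2 + 26y → -32x - 3y^3 + 54/7y^2 + 533/7y - 1014/7
  leading term x: no divisor's leading term divides it; move -32x to the remainder.
  leading term y^3: subtract (3/7y)·f_2 from -3y^3 + 54/7y^2 + 533/7y - 1014/7 → 9y^2 + 503/7y - 1014/7
  leading term y^2: subtract (-9/7)·f_2 from 9y^2 + 503/7y - 1014/7 → 68y - 132
  leading term y: no divisor's leading term divides it; move 68y to the remainder.
  leading term 1: no divisor's leading term divides it; move -132 to the remainder.
  remainder -32x + 68y - 132 ≠ 0; add h_4 = -32x + 68y - 132 to the basis.

S(f_1,f_3): lcm = x^2y. S = 6x^2 - 9/2xy^2 - 10xy + 26x - y.
  leading term x^2: subtract (3)·f_3 from 6x^2 - 9/2xy^2 - 10xy + 26x - y → -9/2xy^2 - 19xy + 20x - y - 6
  leading term xy^2: subtract (9/2y)·f_1 from -9/2xy^2 - 19xy + 20x - y - 6 → 8xy + 20x - 27/2y^3 - 81/2y^2 + 116y - 6
  leading term xy: subtract (-8)·f_1 from 8xy + 20x - 27/2y^3 - 81/2y^2 + 116y - 6 → -28x - 27/2y^3 - 33/2y^2 + 188y - 214
  leading term x: subtract (7/8)·h_4 from -28x - 27/2y^3 - 33/2y^2 + 188y - 214 → -27/2y^3 - 33/2y^2 + 257/2y - 197/2
  leading term y^3: subtract (27/14y)·f_2 from -27/2y^3 - 33/2y^2 + 257/2y - 197/2 → -75/7y^2 + 1529/14y - 197/2
  leading term y^2: subtract (75/49)·f_2 from -75/7y^2 + 1529/14y - 197/2 → 11153/98y - 11153/98
  leading term y: no divisor's leading term divides it; move 11153/98y to the remainder.
  leading term 1: no divisor's leading term divides it; move -11153/98 to the remainder.
  remainder 11153/98y - 11153/98 ≠ 0; add h_5 = 11153/98y - 11153/98 to the basis.

The other S-polynomials (S(f_2,f_3), S(f_1,h_4), S(f_2,h_4), S(f_3,h_4), S(f_1,h_5), S(f_2,h_5), S(f_3,h_5), S(h_4,h_5)) all reduce to 0 modulo the current basis, so we have a Gröbner basis.
Inter-reduce: drop elements whose leading term is divisible by another's, tail-reduce, and make monic.
Reduced Gröbner basis: {x + 2, y - 1}.

The lex basis is triangular: the last element involves only y. Solving y - 1 = 0 gives y ∈ {1}; substituting each value into the earlier elements determines the remaining variables.
  y = 1: the earlier basis element becomes x + 2 = 0, giving x = -2 — point (-2, 1).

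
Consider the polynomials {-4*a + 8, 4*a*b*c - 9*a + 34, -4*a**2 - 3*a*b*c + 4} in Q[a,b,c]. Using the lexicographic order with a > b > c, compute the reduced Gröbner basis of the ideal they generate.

This is the nonlinear analogue of row-reducing a linear system.

f_1 = -4*a + 8, LT = a.
f_2 = 4*a*b*c - 9*a + 34, LT = a*b*c.
f_3 = -4*a**2 - 3*a*b*c + 4, LT = a**2.

S(f_1,f_2): lcm = a*b*c. S = 9/4*a - 2*b*c - 17/2.
  reduce S modulo (f_1, f_2, f_3):
  remainder -2*b*c - 4 ≠ 0; add g_4 = -2*b*c - 4 to the basis.

The other S-polynomials (S(f_1,f_3), S(f_2,f_3), S(f_1,g_4), S(f_2,g_4), S(f_3,g_4)) all reduce to 0 modulo the current basis, so we have a Gröbner basis.
Inter-reduce: drop elements whose leading term is divisible by another's, tail-reduce, and make monic.

G = {a - 2, b*c + 2}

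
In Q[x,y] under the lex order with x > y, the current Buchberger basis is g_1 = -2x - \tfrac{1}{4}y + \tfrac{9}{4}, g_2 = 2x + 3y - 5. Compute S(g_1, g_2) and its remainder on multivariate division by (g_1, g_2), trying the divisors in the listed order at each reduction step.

lcm(LM(g_1), LM(g_2)) = x.
S = (lcm/LT(g_1))·g_1 − (lcm/LT(g_2))·g_2 = -\tfrac{11}{8}y + \tfrac{11}{8}.
Reduce S modulo (g_1, g_2) in that order:
  leading term y: no divisor's leading term divides it; move -\tfrac{11}{8}y to the remainder.
  leading term 1: no divisor's leading term divides it; move \tfrac{11}{8} to the remainder.
The remainder -\tfrac{11}{8}y + \tfrac{11}{8} is nonzero, so it would be added as the next basis element.
This is the inner loop of Buchberger's algorithm — each nonzero remainder becomes a new basis element.

S(g_1, g_2) = -\tfrac{11}{8}y + \tfrac{11}{8}; remainder on division = -\tfrac{11}{8}y + \tfrac{11}{8}.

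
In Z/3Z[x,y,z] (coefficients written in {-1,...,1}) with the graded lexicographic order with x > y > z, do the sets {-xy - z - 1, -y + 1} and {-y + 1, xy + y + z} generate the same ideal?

Since reduced Gröbner bases are canonical representatives of ideals under a given ordering, it suffices to compute and compare them.
Buchberger on the first generating set:
f_1 = -xy - z - 1, LT = xy.
f_2 = -y + 1, LT = y.

S(f_1,f_2): lcm = xy. S = x + z + 1.
  leading term x: no divisor's leading term divides it; move x to the remainder.
  leading term z: no divisor's leading term divides it; move z to the remainder.
  leading term 1: no divisor's leading term divides it; move 1 to the remainder.
  remainder x + z + 1 ≠ 0; add g_3 = x + z + 1 to the basis.

The other S-polynomials (S(f_1,g_3), S(f_2,g_3)) all reduce to 0 modulo the current basis, so we have a Gröbner basis.
Inter-reduce: drop elements whose leading term is divisible by another's, tail-reduce, and make monic.
Reduced Gröbner basis: {x + z + 1, y - 1}.

Buchberger on the second generating set:
h_1 = -y + 1, LT = y.
h_2 = xy + y + z, LT = xy.

S(h_1,h_2): lcm = xy. S = -x - y - z.
  leading term x: no divisor's leading term divides it; move -x to the remainder.
  leading term y: subtract (1)·h_1 from -y - z → -z - 1
  leading term z: no divisor's leading term divides it; move -z to the remainder.
  leading term 1: no divisor's leading term divides it; move -1 to the remainder.
  remainder -x - z - 1 ≠ 0; add k_3 = -x - z - 1 to the basis.

The other S-polynomials (S(h_1,k_3), S(h_2,k_3)) all reduce to 0 modulo the current basis, so we have a Gröbner basis.
Inter-reduce: drop elements whose leading term is divisible by another's, tail-reduce, and make monic.
Reduced Gröbner basis: {x + z + 1, y - 1}.

The two bases agree; hence the ideals are identical.
The same test decides containment: I ⊆ J iff every generator of I reduces to 0 modulo a Gröbner basis of J.

Yes, the ideals are equal.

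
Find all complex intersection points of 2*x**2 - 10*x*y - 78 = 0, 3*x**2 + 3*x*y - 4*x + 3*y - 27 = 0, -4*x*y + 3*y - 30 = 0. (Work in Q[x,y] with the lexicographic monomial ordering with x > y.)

{(-3, 2)}

Compute a lex Gröbner basis by Buchberger's algorithm.
f_1 = 2*x**2 - 10*x*y - 78, LT = x**2.
f_2 = 3*x**2 + 3*x*y - 4*x + 3*y - 27, LT = x**2.
f_3 = -4*x*y + 3*y - 30, LT = x*y.

S(f_1,f_2): lcm = x**2. S = -6*x*y + 4/3*x - y - 30.
  reduce S modulo (f_1, f_2, f_3):
  remainder 4/3*x - 11/2*y + 15 ≠ 0; add h_4 = 4/3*x - 11/2*y + 15 to the basis.

S(f_1,f_3): lcm = x**2*y. S = -5*x*y**2 + 3/4*x*y - 15/2*x - 39*y.
  reduce S modulo (f_1, f_2, f_3, h_4):
  remainder -15/4*y**2 - 255/8*y + 315/4 ≠ 0; add h_5 = -15/4*y**2 - 255/8*y + 315/4 to the basis.

S(f_2,f_3): lcm = x**2*y. S = x*y**2 - 7/12*x*y - 15/2*x + y**2 - 9*y.
  reduce S modulo (f_1, f_2, f_3, h_4, h_5):
  remainder -251/4*y + 251/2 ≠ 0; add h_6 = -251/4*y + 251/2 to the basis.

The other S-polynomials (S(f_1,h_4), S(f_2,h_4), S(f_3,h_4), S(f_1,h_5), S(f_2,h_5), S(f_3,h_5), S(h_4,h_5), S(f_1,h_6), S(f_2,h_6), S(f_3,h_6), S(h_4,h_6), S(h_5,h_6)) all reduce to 0 modulo the current basis, so we have a Gröbner basis.
Inter-reduce: drop elements whose leading term is divisible by another's, tail-reduce, and make monic.
Reduced Gröbner basis: {x + 3, y - 2}.

Since the basis is lex-ordered, y - 2 is univariate in y. Its roots are {2}. Back-substituting each root into the other basis elements fixes the other coordinates.
  y = 2: the earlier basis element becomes x + 3 = 0, giving x = -3 — point (-3, 2).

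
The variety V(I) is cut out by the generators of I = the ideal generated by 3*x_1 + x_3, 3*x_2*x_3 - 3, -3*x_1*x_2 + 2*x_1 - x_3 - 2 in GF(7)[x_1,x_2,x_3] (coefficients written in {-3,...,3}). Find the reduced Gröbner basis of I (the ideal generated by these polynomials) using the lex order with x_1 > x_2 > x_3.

G = {x_1 - 3, x_2 - 3, x_3 + 2}

f_1 = 3*x_1 + x_3, LT = x_1.
f_2 = 3*x_2*x_3 - 3, LT = x_2*x_3.
f_3 = -3*x_1*x_2 + 2*x_1 - x_3 - 2, LT = x_1*x_2.

S(f_1,f_3): lcm = x_1*x_2. S = 3*x_1 - 2*x_2*x_3 + 2*x_3 - 3.
  leading term x_1: subtract (1)·f_1 from 3*x_1 - 2*x_2*x_3 + 2*x_3 - 3 → -2*x_2*x_3 + x_3 - 3
  leading term x_2*x_3: subtract (-3)·f_2 from -2*x_2*x_3 + x_3 - 3 → x_3 + 2
  leading term x_3: no divisor's leading term divides it; move x_3 to the remainder.
  leading term 1: no divisor's leading term divides it; move 2 to the remainder.
  remainder x_3 + 2 ≠ 0; add g_4 = x_3 + 2 to the basis.

S(f_2,g_4): lcm = x_2*x_3. S = -2*x_2 - 1.
  leading term x_2: no divisor's leading term divides it; move -2*x_2 to the remainder.
  leading term 1: no divisor's leading term divides it; move -1 to the remainder.
  remainder -2*x_2 - 1 ≠ 0; add g_5 = -2*x_2 - 1 to the basis.

The other S-polynomials (S(f_1,f_2), S(f_2,f_3), S(f_1,g_4), S(f_3,g_4), S(f_1,g_5), S(f_2,g_5), S(f_3,g_5), S(g_4,g_5)) all reduce to 0 modulo the current basis, so we have a Gröbner basis.
Inter-reduce: drop elements whose leading term is divisible by another's, tail-reduce, and make monic.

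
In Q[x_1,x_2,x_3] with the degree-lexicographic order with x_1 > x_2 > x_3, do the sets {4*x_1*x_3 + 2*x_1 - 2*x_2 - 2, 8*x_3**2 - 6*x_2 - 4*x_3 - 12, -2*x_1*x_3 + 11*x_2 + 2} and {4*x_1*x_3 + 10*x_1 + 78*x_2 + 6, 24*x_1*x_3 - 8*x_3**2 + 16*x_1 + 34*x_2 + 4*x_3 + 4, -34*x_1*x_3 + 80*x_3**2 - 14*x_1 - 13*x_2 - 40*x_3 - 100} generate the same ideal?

Two ideals are equal iff their reduced Gröbner bases coincide (the reduced basis is unique for a fixed ordering).
Buchberger on the first generating set:
f_1 = 4*x_1*x_3 + 2*x_1 - 2*x_2 - 2, LT = x_1*x_3.
f_2 = 8*x_3**2 - 6*x_2 - 4*x_3 - 12, LT = x_3**2.
f_3 = -2*x_1*x_3 + 11*x_2 + 2, LT = x_1*x_3.

S(f_1,f_2): lcm = x_1*x_3**2. S = 3/4*x_1*x_2 + x_1*x_3 - 1/2*x_2*x_3 + 3/2*x_1 - 1/2*x_3.
  reduce S modulo (f_1, f_2, f_3):
  remainder 3/4*x_1*x_2 - 1/2*x_2*x_3 + x_1 + 1/2*x_2 - 1/2*x_3 + 1/2 ≠ 0; add g_4 = 3/4*x_1*x_2 - 1/2*x_2*x_3 + x_1 + 1/2*x_2 - 1/2*x_3 + 1/2 to the basis.

S(f_1,f_3): lcm = x_1*x_3. S = 1/2*x_1 + 5*x_2 + 1/2.
  reduce S modulo (f_1, f_2, f_3, g_4):
  remainder 1/2*x_1 + 5*x_2 + 1/2 ≠ 0; add g_5 = 1/2*x_1 + 5*x_2 + 1/2 to the basis.

S(f_2,f_3): lcm = x_1*x_3**2. S = -3/4*x_1*x_2 - 1/2*x_1*x_3 + 11/2*x_2*x_3 - 3/2*x_1 + x_3.
  reduce S modulo (f_1, f_2, f_3, g_4, g_5):
  remainder 5*x_2*x_3 + 11/4*x_2 + 1/2*x_3 + 1/2 ≠ 0; add g_6 = 5*x_2*x_3 + 11/4*x_2 + 1/2*x_3 + 1/2 to the basis.

S(f_3,g_4): lcm = x_1*x_2*x_3. S = 2/3*x_2*x_3**2 - 4/3*x_1*x_3 - 11/2*x_2**2 - 2/3*x_2*x_3 + 2/3*x_3**2 - x_2 - 2/3*x_3.
  reduce S modulo (f_1, f_2, f_3, g_4, g_5, g_6):
  remainder -5*x_2**2 - 133/20*x_2 - 3/10*x_3 - 3/10 ≠ 0; add g_7 = -5*x_2**2 - 133/20*x_2 - 3/10*x_3 - 3/10 to the basis.

The other S-polynomials (S(f_1,g_4), S(f_2,g_4), S(f_1,g_5), S(f_2,g_5), S(f_3,g_5), S(g_4,g_5), S(f_1,g_6), S(f_2,g_6), S(f_3,g_6), S(g_4,g_6), S(g_5,g_6), S(f_1,g_7), S(f_2,g_7), S(f_3,g_7), S(g_4,g_7), S(g_5,g_7), S(g_6,g_7)) all reduce to 0 modulo the current basis, so we have a Gröbner basis.
Inter-reduce: drop elements whose leading term is divisible by another's, tail-reduce, and make monic.
Reduced Gröbner basis: {x_2**2 + 133/100*x_2 + 3/50*x_3 + 3/50, x_2*x_3 + 11/20*x_2 + 1/10*x_3 + 1/10, x_3**2 - 3/4*x_2 - 1/2*x_3 - 3/2, x_1 + 10*x_2 + 1}.

Buchberger on the second generating set:
h_1 = 4*x_1*x_3 + 10*x_1 + 78*x_2 + 6, LT = x_1*x_3.
h_2 = 24*x_1*x_3 - 8*x_3**2 + 16*x_1 + 34*x_2 + 4*x_3 + 4, LT = x_1*x_3.
h_3 = -34*x_1*x_3 + 80*x_3**2 - 14*x_1 - 13*x_2 - 40*x_3 - 100, LT = x_1*x_3.

S(h_1,h_2): lcm = x_1*x_3. S = 1/3*x_3**2 + 11/6*x_1 + 217/12*x_2 - 1/6*x_3 + 4/3.
  reduce S modulo (h_1, h_2, h_3):
  remainder 1/3*x_3**2 + 11/6*x_1 + 217/12*x_2 - 1/6*x_3 + 4/3 ≠ 0; add k_4 = 1/3*x_3**2 + 11/6*x_1 + 217/12*x_2 - 1/6*x_3 + 4/3 to the basis.

S(h_1,h_3): lcm = x_1*x_3. S = 40/17*x_3**2 + 71/34*x_1 + 325/17*x_2 - 20/17*x_3 - 49/34.
  reduce S modulo (h_1, h_2, h_3, k_4):
  remainder -369/34*x_1 - 1845/17*x_2 - 369/34 ≠ 0; add k_5 = -369/34*x_1 - 1845/17*x_2 - 369/34 to the basis.

S(h_1,k_4): lcm = x_1*x_3**2. S = -11/2*x_1**2 - 217/4*x_1*x_2 + 3*x_1*x_3 + 39/2*x_2*x_3 - 4*x_1 + 3/2*x_3.
  reduce S modulo (h_1, h_2, h_3, k_4, k_5):
  remainder -15/2*x_2**2 + 39/2*x_2*x_3 + 3/4*x_2 + 3/2*x_3 + 3/2 ≠ 0; add k_6 = -15/2*x_2**2 + 39/2*x_2*x_3 + 3/4*x_2 + 3/2*x_3 + 3/2 to the basis.

S(h_3,k_4): lcm = x_1*x_3**2. S = -40/17*x_3**3 - 11/2*x_1**2 - 217/4*x_1*x_2 + 31/34*x_1*x_3 + 13/34*x_2*x_3 + 20/17*x_3**2 - 4*x_1 + 50/17*x_3.
  reduce S modulo (h_1, h_2, h_3, k_4, k_5, k_6):
  remainder 1845/17*x_2*x_3 + 4059/68*x_2 + 369/34*x_3 + 369/34 ≠ 0; add k_7 = 1845/17*x_2*x_3 + 4059/68*x_2 + 369/34*x_3 + 369/34 to the basis.

The other S-polynomials (S(h_2,h_3), S(h_2,k_4), S(h_1,k_5), S(h_2,k_5), S(h_3,k_5), S(k_4,k_5), S(h_1,k_6), S(h_2,k_6), S(h_3,k_6), S(k_4,k_6), S(k_5,k_6), S(h_1,k_7), S(h_2,k_7), S(h_3,k_7), S(k_4,k_7), S(k_5,k_7), S(k_6,k_7)) all reduce to 0 modulo the current basis, so we have a Gröbner basis.
Inter-reduce: drop elements whose leading term is divisible by another's, tail-reduce, and make monic.
Reduced Gröbner basis: {x_2**2 + 133/100*x_2 + 3/50*x_3 + 3/50, x_2*x_3 + 11/20*x_2 + 1/10*x_3 + 1/10, x_3**2 - 3/4*x_2 - 1/2*x_3 - 3/2, x_1 + 10*x_2 + 1}.

These coincide, so the ideals are equal.
The choice of monomial ordering does not affect the verdict — as long as both bases are computed under the same ordering, their equality decides ideal equality.

Yes, the ideals are equal.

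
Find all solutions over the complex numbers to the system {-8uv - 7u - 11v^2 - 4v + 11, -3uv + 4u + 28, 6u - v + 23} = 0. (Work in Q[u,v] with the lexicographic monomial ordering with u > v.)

{(-4, -1)}

Compute a lex Gröbner basis by Buchberger's algorithm.
f_1 = -8uv - 7u - 11v^2 - 4v + 11, LT = uv.
f_2 = -3uv + 4u + 28, LT = uv.
f_3 = 6u - v + 23, LT = u.

S(f_1,f_2): lcm = uv. S = 53/24u + 11/8v^2 + 1/2v + 191/24.
  reduce S modulo (f_1, f_2, f_3):
  remainder 11/8v^2 + 125/144v - 73/144 ≠ 0; add h_4 = 11/8v^2 + 125/144v - 73/144 to the basis.

S(f_1,f_3): lcm = uv. S = 7/8u + 37/24v^2 - 10/3v - 11/8.
  reduce S modulo (f_1, f_2, f_3, h_4):
  remainder -4943/1188v - 4943/1188 ≠ 0; add h_5 = -4943/1188v - 4943/1188 to the basis.

The other S-polynomials (S(f_2,f_3), S(f_1,h_4), S(f_2,h_4), S(f_3,h_4), S(f_1,h_5), S(f_2,h_5), S(f_3,h_5), S(h_4,h_5)) all reduce to 0 modulo the current basis, so we have a Gröbner basis.
Inter-reduce: drop elements whose leading term is divisible by another's, tail-reduce, and make monic.
Reduced Gröbner basis: {u + 4, v + 1}.

Elimination: the polynomial v + 1 lies in the elimination ideal for v, so v ∈ {-1}. For each such v, the remaining basis elements (now univariate) give the rest of the solution.
  v = -1: the earlier basis element becomes u + 4 = 0, giving u = -4 — point (-4, -1).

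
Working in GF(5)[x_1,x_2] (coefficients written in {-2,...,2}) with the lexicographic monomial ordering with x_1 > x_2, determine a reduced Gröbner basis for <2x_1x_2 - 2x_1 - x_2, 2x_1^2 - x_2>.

G = {x_1 - x_2^2 - x_2, x_2^3 + x_2}

f_1 = 2x_1x_2 - 2x_1 - x_2, LT = x_1x_2.
f_2 = 2x_1^2 - x_2, LT = x_1^2.

S(f_1,f_2): lcm = x_1^2x_2. S = -x_1^2 + 2x_1x_2 - 2x_2^2.
  leading term x_1^2: subtract (2)·f_2 from -x_1^2 + 2x_1x_2 - 2x_2^2 → 2x_1x_2 - 2x_2^2 + 2x_2
  leading term x_1x_2: subtract (1)·f_1 from 2x_1x_2 - 2x_2^2 + 2x_2 → 2x_1 - 2x_2^2 - 2x_2
  leading term x_1: no divisor's leading term divides it; move 2x_1 to the remainder.
  leading term x_2^2: no divisor's leading term divides it; move -2x_2^2 to the remainder.
  leading term x_2: no divisor's leading term divides it; move -2x_2 to the remainder.
  remainder 2x_1 - 2x_2^2 - 2x_2 ≠ 0; add g_3 = 2x_1 - 2x_2^2 - 2x_2 to the basis.

S(f_1,g_3): lcm = x_1x_2. S = -x_1 + x_2^3 + x_2^2 + 2x_2.
  leading term x_1: subtract (2)·g_3 from -x_1 + x_2^3 + x_2^2 + 2x_2 → x_2^3 + x_2
  leading term x_2^3: no divisor's leading term divides it; move x_2^3 to the remainder.
  leading term x_2: no divisor's leading term divides it; move x_2 to the remainder.
  remainder x_2^3 + x_2 ≠ 0; add g_4 = x_2^3 + x_2 to the basis.

The other S-polynomials (S(f_2,g_3), S(f_1,g_4), S(f_2,g_4), S(g_3,g_4)) all reduce to 0 modulo the current basis, so we have a Gröbner basis.
Inter-reduce: drop elements whose leading term is divisible by another's, tail-reduce, and make monic.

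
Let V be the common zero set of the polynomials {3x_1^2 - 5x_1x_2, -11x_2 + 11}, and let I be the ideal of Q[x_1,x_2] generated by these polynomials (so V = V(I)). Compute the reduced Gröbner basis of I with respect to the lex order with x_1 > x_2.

f_1 = 3x_1^2 - 5x_1x_2, LT = x_1^2.
f_2 = -11x_2 + 11, LT = x_2.

The S-polynomials (S(f_1,f_2)) all reduce to 0 modulo the current basis, so we have a Gröbner basis.

G = {x_1^2 - 5/3x_1, x_2 - 1}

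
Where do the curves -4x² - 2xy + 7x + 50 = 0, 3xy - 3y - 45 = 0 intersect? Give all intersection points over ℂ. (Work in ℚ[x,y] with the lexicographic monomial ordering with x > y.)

{(-2, -5), (19/8 + sqrt(39)*I/8, 33/4 - 3*sqrt(39)*I/4), (19/8 - sqrt(39)*I/8, 33/4 + 3*sqrt(39)*I/4)}

Compute a lex Gröbner basis by Buchberger's algorithm.
f_1 = -4x² - 2xy + 7x + 50, LT = x².
f_2 = 3xy - 3y - 45, LT = xy.

S(f_1,f_2): lcm = x²y. S = ½xy² - ¾xy + 15x - 25/2y.
  reduce S modulo (f_1, f_2):
  remainder 15x + ½y² - 23/4y - 45/4 ≠ 0; add h_3 = 15x + ½y² - 23/4y - 45/4 to the basis.

S(f_2,h_3): lcm = xy. S = -1/30y³ + 23/60y² - ¼y - 15.
  reduce S modulo (f_1, f_2, h_3):
  remainder -1/30y³ + 23/60y² - ¼y - 15 ≠ 0; add h_4 = -1/30y³ + 23/60y² - ¼y - 15 to the basis.

The other S-polynomials (S(f_1,h_3), S(f_1,h_4), S(f_2,h_4), S(h_3,h_4)) all reduce to 0 modulo the current basis, so we have a Gröbner basis.
Inter-reduce: drop elements whose leading term is divisible by another's, tail-reduce, and make monic.
Reduced Gröbner basis: {x + 1/30y² - 23/60y - ¾, y³ - 23/2y² + 15/2y + 450}.

From the last basis element, y³ - 23/2y² + 15/2y + 450 = 0, so y takes values in {-5, 33/4 - 3*sqrt(39)*I/4, 33/4 + 3*sqrt(39)*I/4}. Each choice, substituted upward through the basis, yields the corresponding point(s) of the solution set.
  y = -5: the earlier basis element becomes x + 2 = 0, giving x = -2 — point (-2, -5).
  y = 33/4 - 3*sqrt(39)*I/4: the earlier basis element becomes x - 19/8 - sqrt(39)*I/8 = 0, giving x = 19/8 + sqrt(39)*I/8 — point (19/8 + sqrt(39)*I/8, 33/4 - 3*sqrt(39)*I/4).
  y = 33/4 + 3*sqrt(39)*I/4: the earlier basis element becomes x - 19/8 + sqrt(39)*I/8 = 0, giving x = 19/8 - sqrt(39)*I/8 — point (19/8 - sqrt(39)*I/8, 33/4 + 3*sqrt(39)*I/4).
This is the nonlinear analogue of row-reducing a linear system.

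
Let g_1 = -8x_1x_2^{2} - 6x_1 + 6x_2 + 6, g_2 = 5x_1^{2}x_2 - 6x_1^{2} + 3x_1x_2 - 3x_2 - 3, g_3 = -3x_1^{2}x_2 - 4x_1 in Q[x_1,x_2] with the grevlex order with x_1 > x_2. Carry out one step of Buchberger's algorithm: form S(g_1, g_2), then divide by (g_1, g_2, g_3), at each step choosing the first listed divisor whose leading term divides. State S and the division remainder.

lcm(LM(g_1), LM(g_2)) = x_1^{2}x_2^{2}.
S = (lcm/LT(g_1))·g_1 − (lcm/LT(g_2))·g_2 = \tfrac{6}{5}x_1^{2}x_2 - \tfrac{3}{5}x_1x_2^{2} + \tfrac{3}{4}x_1^{2} - \tfrac{3}{4}x_1x_2 + \tfrac{3}{5}x_2^{2} - \tfrac{3}{4}x_1 + \tfrac{3}{5}x_2.
Reduce S modulo (g_1, g_2, g_3) in that order:
  leading term x_1^{2}x_2: subtract (\tfrac{6}{25})·g_2 from \tfrac{6}{5}x_1^{2}x_2 - \tfrac{3}{5}x_1x_2^{2} + \tfrac{3}{4}x_1^{2} - \tfrac{3}{4}x_1x_2 + \tfrac{3}{5}x_2^{2} - \tfrac{3}{4}x_1 + \tfrac{3}{5}x_2 → -\tfrac{3}{5}x_1x_2^{2} + \tfrac{219}{100}x_1^{2} - \tfrac{147}{100}x_1x_2 + \tfrac{3}{5}x_2^{2} - \tfrac{3}{4}x_1 + \tfrac{33}{25}x_2 + \tfrac{18}{25}
  leading term x_1x_2^{2}: subtract (\tfrac{3}{40})·g_1 from -\tfrac{3}{5}x_1x_2^{2} + \tfrac{219}{100}x_1^{2} - \tfrac{147}{100}x_1x_2 + \tfrac{3}{5}x_2^{2} - \tfrac{3}{4}x_1 + \tfrac{33}{25}x_2 + \tfrac{18}{25} → \tfrac{219}{100}x_1^{2} - \tfrac{147}{100}x_1x_2 + \tfrac{3}{5}x_2^{2} - \tfrac{3}{10}x_1 + \tfrac{87}{100}x_2 + \tfrac{27}{100}
  leading term x_1^{2}: no divisor's leading term divides it; move \tfrac{219}{100}x_1^{2} to the remainder.
  leading term x_1x_2: no divisor's leading term divides it; move -\tfrac{147}{100}x_1x_2 to the remainder.
  leading term x_2^{2}: no divisor's leading term divides it; move \tfrac{3}{5}x_2^{2} to the remainder.
  leading term x_1: no divisor's leading term divides it; move -\tfrac{3}{10}x_1 to the remainder.
  leading term x_2: no divisor's leading term divides it; move \tfrac{87}{100}x_2 to the remainder.
  leading term 1: no divisor's leading term divides it; move \tfrac{27}{100} to the remainder.
The remainder \tfrac{219}{100}x_1^{2} - \tfrac{147}{100}x_1x_2 + \tfrac{3}{5}x_2^{2} - \tfrac{3}{10}x_1 + \tfrac{87}{100}x_2 + \tfrac{27}{100} is nonzero, so it would be added as the next basis element.

S(g_1, g_2) = \tfrac{6}{5}x_1^{2}x_2 - \tfrac{3}{5}x_1x_2^{2} + \tfrac{3}{4}x_1^{2} - \tfrac{3}{4}x_1x_2 + \tfrac{3}{5}x_2^{2} - \tfrac{3}{4}x_1 + \tfrac{3}{5}x_2; remainder on division = \tfrac{219}{100}x_1^{2} - \tfrac{147}{100}x_1x_2 + \tfrac{3}{5}x_2^{2} - \tfrac{3}{10}x_1 + \tfrac{87}{100}x_2 + \tfrac{27}{100}.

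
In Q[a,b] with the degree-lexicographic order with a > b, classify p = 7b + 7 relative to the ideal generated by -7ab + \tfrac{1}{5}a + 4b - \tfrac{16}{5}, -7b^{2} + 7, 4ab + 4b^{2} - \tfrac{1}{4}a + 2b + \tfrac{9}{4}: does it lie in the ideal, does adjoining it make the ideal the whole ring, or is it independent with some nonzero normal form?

7b + 7 lies in I (it reduces to 0).

First compute the reduced Gröbner basis of I by Buchberger's algorithm.
f_1 = -7ab + \tfrac{1}{5}a + 4b - \tfrac{16}{5}, LT = ab.
f_2 = -7b^{2} + 7, LT = b^{2}.
f_3 = 4ab + 4b^{2} - \tfrac{1}{4}a + 2b + \tfrac{9}{4}, LT = ab.

S(f_1,f_2): lcm = ab^{2}. S = -\tfrac{1}{35}ab - \tfrac{4}{7}b^{2} + a + \tfrac{16}{35}b.
  reduce S modulo (f_1, f_2, f_3):
  remainder \tfrac{1224}{1225}a + \tfrac{108}{245}b - \tfrac{684}{1225} ≠ 0; add h_4 = \tfrac{1224}{1225}a + \tfrac{108}{245}b - \tfrac{684}{1225} to the basis.

S(f_1,f_3): lcm = ab. S = -b^{2} + \tfrac{19}{560}a - \tfrac{15}{14}b - \tfrac{59}{560}.
  reduce S modulo (f_1, f_2, f_3, h_4):
  remainder -\tfrac{591}{544}b - \tfrac{591}{544} ≠ 0; add h_5 = -\tfrac{591}{544}b - \tfrac{591}{544} to the basis.

The other S-polynomials (S(f_2,f_3), S(f_1,h_4), S(f_2,h_4), S(f_3,h_4), S(f_1,h_5), S(f_2,h_5), S(f_3,h_5), S(h_4,h_5)) all reduce to 0 modulo the current basis, so we have a Gröbner basis.
Inter-reduce: drop elements whose leading term is divisible by another's, tail-reduce, and make monic.
Reduced Gröbner basis: {a - 1, b + 1}.
Label its elements g_1 = a - 1, g_2 = b + 1.

Reduce p = 7b + 7 modulo G:
  leading term b: subtract (7)·g_2 from 7b + 7 → 0
  normal form = 0.
Since the normal form is 0, p ∈ I.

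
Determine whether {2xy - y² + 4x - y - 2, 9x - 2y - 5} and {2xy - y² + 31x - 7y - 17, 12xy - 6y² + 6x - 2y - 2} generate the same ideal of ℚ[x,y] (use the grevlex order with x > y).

Two ideals are equal iff their reduced Gröbner bases coincide (the reduced basis is unique for a fixed ordering).
Buchberger on the first generating set:
f_1 = 2xy - y² + 4x - y - 2, LT = xy.
f_2 = 9x - 2y - 5, LT = x.

S(f_1,f_2): lcm = xy. S = -5/18y² + 2x + 1/18y - 1.
  leading term y²: no divisor's leading term divides it; move -5/18y² to the remainder.
  leading term x: subtract (2/9)·f_2 from 2x + 1/18y - 1 → ½y + 1/9
  leading term y: no divisor's leading term divides it; move ½y to the remainder.
  leading term 1: no divisor's leading term divides it; move 1/9 to the remainder.
  remainder -5/18y² + ½y + 1/9 ≠ 0; add g_3 = -5/18y² + ½y + 1/9 to the basis.

S(f_1,g_3): lcm = xy². S = -½y³ + 19/5xy - ½y² + ⅖x - y.
  leading term y³: subtract (9/5y)·g_3 from -½y³ + 19/5xy - ½y² + ⅖x - y → 19/5xy - 7/5y² + ⅖x - 6/5y
  leading term xy: subtract (19/10)·f_1 from 19/5xy - 7/5y² + ⅖x - 6/5y → ½y² - 36/5x + 7/10y + 19/5
  leading term y²: subtract (-9/5)·g_3 from ½y² - 36/5x + 7/10y + 19/5 → -36/5x + 8/5y + 4
  leading term x: subtract (-⅘)·f_2 from -36/5x + 8/5y + 4 → 0
  remainder 0.

S(f_2,g_3): leading monomials are coprime, so the S-polynomial reduces to 0 (Buchberger's first criterion).
Every S-polynomial of the final basis reduces to 0, so we have a Gröbner basis.
Inter-reduce: drop elements whose leading term is divisible by another's, tail-reduce, and make monic.
Reduced Gröbner basis: {y² - 9/5y - ⅖, x - 2/9y - 5/9}.

Buchberger on the second generating set:
h_1 = 2xy - y² + 31x - 7y - 17, LT = xy.
h_2 = 12xy - 6y² + 6x - 2y - 2, LT = xy.

S(h_1,h_2): lcm = xy. S = 15x - 10/3y - 25/3.
  leading term x: no divisor's leading term divides it; move 15x to the remainder.
  leading term y: no divisor's leading term divides it; move -10/3y to the remainder.
  leading term 1: no divisor's leading term divides it; move -25/3 to the remainder.
  remainder 15x - 10/3y - 25/3 ≠ 0; add k_3 = 15x - 10/3y - 25/3 to the basis.

S(h_1,k_3): lcm = xy. S = -5/18y² + 31/2x - 53/18y - 17/2.
  leading term y²: no divisor's leading term divides it; move -5/18y² to the remainder.
  leading term x: subtract (31/30)·k_3 from 31/2x - 53/18y - 17/2 → ½y + 1/9
  leading term y: no divisor's leading term divides it; move ½y to the remainder.
  leading term 1: no divisor's leading term divides it; move 1/9 to the remainder.
  remainder -5/18y² + ½y + 1/9 ≠ 0; add k_4 = -5/18y² + ½y + 1/9 to the basis.

S(h_2,k_3): lcm = xy. S = -5/18y² + ½x + 7/18y - ⅙.
  leading term y²: subtract (1)·k_4 from -5/18y² + ½x + 7/18y - ⅙ → ½x - 1/9y - 5/18
  leading term x: subtract (1/30)·k_3 from ½x - 1/9y - 5/18 → 0
  remainder 0.

S(h_1,k_4): lcm = xy². S = -½y³ + 173/10xy - 7/2y² + ⅖x - 17/2y.
  leading term y³: subtract (9/5y)·k_4 from -½y³ + 173/10xy - 7/2y² + ⅖x - 17/2y → 173/10xy - 22/5y² + ⅖x - 87/10y
  leading term xy: subtract (173/20)·h_1 from 173/10xy - 22/5y² + ⅖x - 87/10y → 17/4y² - 1071/4x + 1037/20y + 2941/20
  leading term y²: subtract (-153/10)·k_4 from 17/4y² - 1071/4x + 1037/20y + 2941/20 → -1071/4x + 119/2y + 595/4
  leading term x: subtract (-357/20)·k_3 from -1071/4x + 119/2y + 595/4 → 0
  remainder 0.

S(h_2,k_4): lcm = xy². S = -½y³ + 23/10xy - ⅙y² + ⅖x - ⅙y.
  leading term y³: subtract (9/5y)·k_4 from -½y³ + 23/10xy - ⅙y² + ⅖x - ⅙y → 23/10xy - 16/15y² + ⅖x - 11/30y
  leading term xy: subtract (23/20)·h_1 from 23/10xy - 16/15y² + ⅖x - 11/30y → 1/12y² - 141/4x + 461/60y + 391/20
  leading term y²: subtract (-3/10)·k_4 from 1/12y² - 141/4x + 461/60y + 391/20 → -141/4x + 47/6y + 235/12
  leading term x: subtract (-47/20)·k_3 from -141/4x + 47/6y + 235/12 → 0
  remainder 0.

S(k_3,k_4): leading monomials are coprime, so the S-polynomial reduces to 0 (Buchberger's first criterion).
Every S-polynomial of the final basis reduces to 0, so we have a Gröbner basis.
Inter-reduce: drop elements whose leading term is divisible by another's, tail-reduce, and make monic.
Reduced Gröbner basis: {y² - 9/5y - ⅖, x - 2/9y - 5/9}.

The two bases agree; hence the ideals are identical.
The same test decides containment: I ⊆ J iff every generator of I reduces to 0 modulo a Gröbner basis of J.

Yes, the ideals are equal.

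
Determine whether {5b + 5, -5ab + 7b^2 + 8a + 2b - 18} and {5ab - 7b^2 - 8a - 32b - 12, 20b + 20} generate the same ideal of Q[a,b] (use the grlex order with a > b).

For a fixed monomial order, each ideal has a unique reduced Gröbner basis; comparing bases decides equality.
Buchberger on the first generating set:
f_1 = 5b + 5, LT = b.
f_2 = -5ab + 7b^2 + 8a + 2b - 18, LT = ab.

S(f_1,f_2): lcm = ab. S = 7/5b^2 + 13/5a + 2/5b - 18/5.
  leading term b^2: subtract (7/25b)·f_1 from 7/5b^2 + 13/5a + 2/5b - 18/5 → 13/5a - b - 18/5
  leading term a: no divisor's leading term divides it; move 13/5a to the remainder.
  leading term b: subtract (-1/5)·f_1 from -b - 18/5 → -13/5
  leading term 1: no divisor's leading term divides it; move -13/5 to the remainder.
  remainder 13/5a - 13/5 ≠ 0; add g_3 = 13/5a - 13/5 to the basis.

The other S-polynomials (S(f_1,g_3), S(f_2,g_3)) all reduce to 0 modulo the current basis, so we have a Gröbner basis.
Inter-reduce: drop elements whose leading term is divisible by another's, tail-reduce, and make monic.
Reduced Gröbner basis: {a - 1, b + 1}.

Buchberger on the second generating set:
h_1 = 5ab - 7b^2 - 8a - 32b - 12, LT = ab.
h_2 = 20b + 20, LT = b.

S(h_1,h_2): lcm = ab. S = -7/5b^2 - 13/5a - 32/5b - 12/5.
  leading term b^2: subtract (-7/100b)·h_2 from -7/5b^2 - 13/5a - 32/5b - 12/5 → -13/5a - 5b - 12/5
  leading term a: no divisor's leading term divides it; move -13/5a to the remainder.
  leading term b: subtract (-1/4)·h_2 from -5b - 12/5 → 13/5
  leading term 1: no divisor's leading term divides it; move 13/5 to the remainder.
  remainder -13/5a + 13/5 ≠ 0; add k_3 = -13/5a + 13/5 to the basis.

The other S-polynomials (S(h_1,k_3), S(h_2,k_3)) all reduce to 0 modulo the current basis, so we have a Gröbner basis.
Inter-reduce: drop elements whose leading term is divisible by another's, tail-reduce, and make monic.
Reduced Gröbner basis: {a - 1, b + 1}.

These coincide, so the ideals are equal.

Yes, the ideals are equal.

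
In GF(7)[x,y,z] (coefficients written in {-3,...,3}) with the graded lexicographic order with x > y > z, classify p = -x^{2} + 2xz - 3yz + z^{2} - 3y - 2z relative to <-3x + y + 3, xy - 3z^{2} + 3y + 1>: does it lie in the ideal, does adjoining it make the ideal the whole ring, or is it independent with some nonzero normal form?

First compute the reduced Gröbner basis of I by Buchberger's algorithm.
f_1 = -3x + y + 3, LT = x.
f_2 = xy - 3z^{2} + 3y + 1, LT = xy.

S(f_1,f_2): lcm = xy. S = 2y^{2} + 3z^{2} + 3y - 1.
  reduce S modulo (f_1, f_2):
  remainder 2y^{2} + 3z^{2} + 3y - 1 ≠ 0; add h_3 = 2y^{2} + 3z^{2} + 3y - 1 to the basis.

The other S-polynomials (S(f_1,h_3), S(f_2,h_3)) all reduce to 0 modulo the current basis, so we have a Gröbner basis.
Inter-reduce: drop elements whose leading term is divisible by another's, tail-reduce, and make monic.
Reduced Gröbner basis: {y^{2} - 2z^{2} - 2y + 3, x + 2y - 1}.
Label its elements g_1 = y^{2} - 2z^{2} - 2y + 3, g_2 = x + 2y - 1.

Reduce p = -x^{2} + 2xz - 3yz + z^{2} - 3y - 2z modulo G:
  leading term x^{2}: subtract (-x)·g_2 from -x^{2} + 2xz - 3yz + z^{2} - 3y - 2z → 2xy + 2xz - 3yz + z^{2} - x - 3y - 2z
  leading term xy: subtract (2y)·g_2 from 2xy + 2xz - 3yz + z^{2} - x - 3y - 2z → 2xz + 3y^{2} - 3yz + z^{2} - x - y - 2z
  leading term xz: subtract (2z)·g_2 from 2xz + 3y^{2} - 3yz + z^{2} - x - y - 2z → 3y^{2} + z^{2} - x - y
  leading term y^{2}: subtract (3)·g_1 from 3y^{2} + z^{2} - x - y → -x - 2y - 2
  leading term x: subtract (-1)·g_2 from -x - 2y - 2 → -3
  leading term 1: no divisor's leading term divides it; move -3 to the remainder.
  normal form = -3.
The normal form is nonzero, so p ∉ I. Since p minus its normal form lies in I, I + (p) = I + (r) where r = -3; decide whether this ideal is the whole ring.
Here r = -3 is a nonzero constant, hence a unit: 1 ∈ I + (p), the Gröbner basis of I + (p) is {1}, and the enlarged system has no common solution — adjoining p is inconsistent.

The remainder on division by a Gröbner basis is unique — it is the normal form.

Adjoining -x^{2} + 2xz - 3yz + z^{2} - 3y - 2z makes the ideal the whole ring: the system is inconsistent.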